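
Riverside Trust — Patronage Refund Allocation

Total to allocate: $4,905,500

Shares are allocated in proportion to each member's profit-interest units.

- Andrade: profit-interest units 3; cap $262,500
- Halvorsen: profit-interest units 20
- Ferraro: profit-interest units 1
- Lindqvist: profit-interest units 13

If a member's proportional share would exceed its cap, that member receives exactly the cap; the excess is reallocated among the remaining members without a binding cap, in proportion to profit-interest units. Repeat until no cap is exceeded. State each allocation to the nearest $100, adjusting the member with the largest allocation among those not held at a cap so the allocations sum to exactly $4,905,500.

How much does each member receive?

Total profit-interest units = 37.
Proportional shares (ignoring caps): Andrade 397,743.24; Halvorsen 2,651,621.62; Ferraro 132,581.08; Lindqvist 1,723,554.05.
Capped: Andrade ($262,500); residual $4,643,000 reallocated over remaining profit-interest units 34.
Redistributed shares: Halvorsen 2,731,176.47 → $2,731,200; Ferraro 136,558.82 → $136,600; Lindqvist 1,775,264.71 → $1,775,300.
Rounding difference −$100 applied to Halvorsen → $2,731,100.

Andrade: $262,500 | Halvorsen: $2,731,100 | Ferraro: $136,600 | Lindqvist: $1,775,300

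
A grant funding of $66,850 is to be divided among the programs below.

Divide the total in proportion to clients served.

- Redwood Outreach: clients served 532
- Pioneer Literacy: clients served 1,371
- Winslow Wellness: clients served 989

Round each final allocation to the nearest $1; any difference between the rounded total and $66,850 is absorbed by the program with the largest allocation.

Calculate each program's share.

Clients served total: 2,892.
Proportional shares: Redwood Outreach 532/2,892 × $66,850 = 12,297.44; Pioneer Literacy 1,371/2,892 × $66,850 = 31,691.34; Winslow Wellness 989/2,892 × $66,850 = 22,861.22.
Rounded to nearest $1: Redwood Outreach $12,297; Pioneer Literacy $31,691; Winslow Wellness $22,861. Sum = $66,849.
Difference $66,850 − $66,849 = +$1 applied to largest allocation (Pioneer Literacy): Pioneer Literacy becomes $31,692.

Redwood Outreach: $12,297 | Pioneer Literacy: $31,692 | Winslow Wellness: $22,861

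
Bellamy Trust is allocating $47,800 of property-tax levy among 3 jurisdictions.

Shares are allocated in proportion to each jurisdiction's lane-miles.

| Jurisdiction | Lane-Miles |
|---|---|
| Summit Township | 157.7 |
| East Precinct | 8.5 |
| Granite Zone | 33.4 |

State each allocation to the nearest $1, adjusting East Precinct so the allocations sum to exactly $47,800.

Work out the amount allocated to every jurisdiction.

Summit Township: $37,766 · East Precinct: $2,035 · Granite Zone: $7,999

Total lane-miles = 199.6.
Raw shares: Summit Township 157.7/199.6 × $47,800 = 37,765.83; East Precinct 8.5/199.6 × $47,800 = 2,035.57; Granite Zone 33.4/199.6 × $47,800 = 7,998.60.
After rounding ($1): Summit Township $37,766; East Precinct $2,036; Granite Zone $7,999. Sum = $47,801.
Difference $47,800 − $47,801 = −$1 applied to East Precinct: East Precinct becomes $2,035.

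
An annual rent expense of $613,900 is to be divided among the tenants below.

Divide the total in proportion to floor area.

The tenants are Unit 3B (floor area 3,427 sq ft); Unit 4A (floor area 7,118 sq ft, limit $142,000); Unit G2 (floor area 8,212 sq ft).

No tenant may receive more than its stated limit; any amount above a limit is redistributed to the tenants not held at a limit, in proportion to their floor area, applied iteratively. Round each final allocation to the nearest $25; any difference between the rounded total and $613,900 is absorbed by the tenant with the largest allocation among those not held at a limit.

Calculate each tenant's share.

Unit 3B: $138,950; Unit 4A: $142,000; Unit G2: $332,950

Combined floor area = 18,757.
Proportional shares (ignoring caps): Unit 3B 112,162.68; Unit 4A 232,965.84; Unit G2 268,771.49.
Held at cap: Unit 4A ($142,000); balance $471,900 reallocated over remaining floor area 11,639.
Redistributed shares: Unit 3B 138,946.76 → $138,950; Unit G2 332,953.24 → $332,950.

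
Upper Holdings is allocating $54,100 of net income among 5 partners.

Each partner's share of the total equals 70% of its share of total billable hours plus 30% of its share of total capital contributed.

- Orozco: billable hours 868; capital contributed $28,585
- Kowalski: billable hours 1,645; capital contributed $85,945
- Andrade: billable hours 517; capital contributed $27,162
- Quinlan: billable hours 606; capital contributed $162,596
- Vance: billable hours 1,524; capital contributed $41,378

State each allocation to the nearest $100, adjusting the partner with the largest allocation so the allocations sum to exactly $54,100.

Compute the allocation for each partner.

Orozco: $7,700 | Kowalski: $16,100 | Andrade: $5,100 | Quinlan: $12,100 | Vance: $13,100

Billable hours total 5,160; capital contributed total 345,666.
Blended shares (70% billable hours + 30% capital contributed): Orozco 0.1426; Kowalski 0.2977; Andrade 0.0937; Quinlan 0.2233; Vance 0.2427.
Proportional shares: Orozco 7,712.53; Kowalski 16,108.26; Andrade 5,069.67; Quinlan 12,081.87; Vance 13,127.68.
At nearest $100: Orozco $7,700; Kowalski $16,100; Andrade $5,100; Quinlan $12,100; Vance $13,100. Sum = $54,100.
No rounding difference to absorb.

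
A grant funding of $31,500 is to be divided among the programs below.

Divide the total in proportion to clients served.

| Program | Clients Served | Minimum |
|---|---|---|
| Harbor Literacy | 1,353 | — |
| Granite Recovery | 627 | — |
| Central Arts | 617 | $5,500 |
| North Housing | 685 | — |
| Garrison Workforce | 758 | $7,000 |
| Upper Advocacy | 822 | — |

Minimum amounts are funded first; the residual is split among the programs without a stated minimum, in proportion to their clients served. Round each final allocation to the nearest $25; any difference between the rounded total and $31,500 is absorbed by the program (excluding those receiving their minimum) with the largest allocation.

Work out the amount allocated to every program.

Minimums first: Central Arts $5,500; Garrison Workforce $7,000. Remaining pool $19,000.
Remaining pool split over remaining clients served 3,487: Harbor Literacy 7,372.24 → $7,375; Granite Recovery 3,416.40 → $3,425; North Housing 3,732.43 → $3,725; Upper Advocacy 4,478.92 → $4,475.

Harbor Literacy: $7,375 · Granite Recovery: $3,425 · Central Arts: $5,500 · North Housing: $3,725 · Garrison Workforce: $7,000 · Upper Advocacy: $4,475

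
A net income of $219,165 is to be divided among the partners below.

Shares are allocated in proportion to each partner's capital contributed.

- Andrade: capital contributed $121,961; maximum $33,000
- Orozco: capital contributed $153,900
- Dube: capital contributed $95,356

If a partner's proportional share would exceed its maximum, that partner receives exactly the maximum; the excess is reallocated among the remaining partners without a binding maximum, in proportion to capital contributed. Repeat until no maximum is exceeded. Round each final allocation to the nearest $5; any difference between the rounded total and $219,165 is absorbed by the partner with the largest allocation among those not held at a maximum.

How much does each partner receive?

Capital contributed total: 371,217.
Pro-rata shares before constraints: Andrade 72,005.28; Orozco 90,861.93; Dube 56,297.79.
Capped: Andrade ($33,000); balance $186,165 reallocated over remaining capital contributed 249,256.
Shares after redistribution: Orozco 114,945.25 → $114,945; Dube 71,219.75 → $71,220.

Andrade: $33,000; Orozco: $114,945; Dube: $71,220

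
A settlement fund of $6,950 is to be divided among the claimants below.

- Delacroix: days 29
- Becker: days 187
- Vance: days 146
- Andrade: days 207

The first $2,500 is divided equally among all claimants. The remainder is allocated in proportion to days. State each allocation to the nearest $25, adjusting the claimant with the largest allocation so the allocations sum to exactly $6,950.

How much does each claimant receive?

Delacroix: $850; Becker: $2,075; Vance: $1,775; Andrade: $2,250

$2,500 shared equally gives $625 per claimant.
Remainder $4,450 by days (total 569): Delacroix 226.80 → $225; Becker 1,462.48 → $1,450; Vance 1,141.83 → $1,150; Andrade 1,618.89 → $1,625.
Totals: Delacroix $625 + $225 = $850; Becker $625 + $1,450 = $2,075; Vance $625 + $1,150 = $1,775; Andrade $625 + $1,625 = $2,250.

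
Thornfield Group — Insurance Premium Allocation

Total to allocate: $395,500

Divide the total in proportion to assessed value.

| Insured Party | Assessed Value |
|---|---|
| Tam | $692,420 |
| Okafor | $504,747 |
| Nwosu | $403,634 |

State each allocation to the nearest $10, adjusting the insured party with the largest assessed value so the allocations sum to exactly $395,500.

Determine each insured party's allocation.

Assessed value total: 1,600,801.
Pro-rata amounts: Tam 692,420/1,600,801 × $395,500 = 171,071.93; Okafor 504,747/1,600,801 × $395,500 = 124,704.72; Nwosu 403,634/1,600,801 × $395,500 = 99,723.36.
Rounded to nearest $10: Tam $171,070; Okafor $124,700; Nwosu $99,720. Sum = $395,490.
Difference $395,500 − $395,490 = +$10 applied to largest assessed value (Tam): Tam becomes $171,080.

Tam: $171,080 · Okafor: $124,700 · Nwosu: $99,720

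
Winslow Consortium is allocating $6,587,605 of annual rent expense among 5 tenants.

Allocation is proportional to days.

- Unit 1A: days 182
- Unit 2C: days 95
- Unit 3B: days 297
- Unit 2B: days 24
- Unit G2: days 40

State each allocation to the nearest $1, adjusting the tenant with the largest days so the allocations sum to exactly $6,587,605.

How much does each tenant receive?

Total days = 638.
Proportional shares: Unit 1A 182/638 × $6,587,605 = 1,879,222.74; Unit 2C 95/638 × $6,587,605 = 980,912.97; Unit 3B 297/638 × $6,587,605 = 3,066,643.71; Unit 2B 24/638 × $6,587,605 = 247,809.59; Unit G2 40/638 × $6,587,605 = 413,015.99.
At nearest $1: Unit 1A $1,879,223; Unit 2C $980,913; Unit 3B $3,066,644; Unit 2B $247,810; Unit G2 $413,016. Sum = $6,587,606.
Difference $6,587,605 − $6,587,606 = −$1 applied to largest days (Unit 3B): Unit 3B becomes $3,066,643.

Unit 1A: $1,879,223 | Unit 2C: $980,913 | Unit 3B: $3,066,643 | Unit 2B: $247,810 | Unit G2: $413,016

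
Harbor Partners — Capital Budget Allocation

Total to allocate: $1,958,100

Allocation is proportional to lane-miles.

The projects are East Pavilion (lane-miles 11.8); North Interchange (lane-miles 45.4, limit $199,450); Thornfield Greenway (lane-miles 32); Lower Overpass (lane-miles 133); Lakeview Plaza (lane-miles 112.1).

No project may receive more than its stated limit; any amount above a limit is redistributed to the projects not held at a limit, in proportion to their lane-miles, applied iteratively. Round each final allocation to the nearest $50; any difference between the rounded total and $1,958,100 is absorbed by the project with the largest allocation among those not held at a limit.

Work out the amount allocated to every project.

Total lane-miles = 334.3.
Proportional shares (ignoring caps): East Pavilion 69,116.30; North Interchange 265,922.05; Thornfield Greenway 187,434.04; Lower Overpass 779,022.73; Lakeview Plaza 656,604.88.
Held at cap: North Interchange ($199,450); balance $1,758,650 reallocated over remaining lane-miles 288.9.
Shares after redistribution: East Pavilion 71,831.33 → $71,850; Thornfield Greenway 194,796.82 → $194,800; Lower Overpass 809,624.26 → $809,600; Lakeview Plaza 682,397.59 → $682,400.

East Pavilion: $71,850 | North Interchange: $199,450 | Thornfield Greenway: $194,800 | Lower Overpass: $809,600 | Lakeview Plaza: $682,400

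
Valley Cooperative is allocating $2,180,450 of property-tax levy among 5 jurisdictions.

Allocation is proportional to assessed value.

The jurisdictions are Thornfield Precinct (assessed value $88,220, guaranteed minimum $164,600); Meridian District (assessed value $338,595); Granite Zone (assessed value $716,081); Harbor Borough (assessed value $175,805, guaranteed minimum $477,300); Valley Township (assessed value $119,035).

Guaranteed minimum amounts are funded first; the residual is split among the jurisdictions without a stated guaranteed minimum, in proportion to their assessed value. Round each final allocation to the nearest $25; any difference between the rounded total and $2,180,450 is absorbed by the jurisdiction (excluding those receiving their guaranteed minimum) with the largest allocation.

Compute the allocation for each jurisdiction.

Guaranteed amounts: Thornfield Precinct $164,600; Harbor Borough $477,300. Residual $1,538,550.
Residual split over remaining assessed value 1,173,711: Meridian District 443,844.64 → $443,850; Granite Zone 938,669.25 → $938,675; Valley Township 156,036.11 → $156,025.

Thornfield Precinct: $164,600 · Meridian District: $443,850 · Granite Zone: $938,675 · Harbor Borough: $477,300 · Valley Township: $156,025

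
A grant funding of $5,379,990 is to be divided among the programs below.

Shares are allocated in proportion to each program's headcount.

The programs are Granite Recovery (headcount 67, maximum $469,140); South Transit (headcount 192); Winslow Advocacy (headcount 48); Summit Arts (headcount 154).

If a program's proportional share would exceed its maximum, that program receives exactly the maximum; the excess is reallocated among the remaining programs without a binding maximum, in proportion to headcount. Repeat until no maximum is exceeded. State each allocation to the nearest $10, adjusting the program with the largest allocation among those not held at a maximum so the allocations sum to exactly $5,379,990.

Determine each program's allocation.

Headcount total: 461.
Unconstrained shares: Granite Recovery 781,907.44; South Transit 2,240,689.98; Winslow Advocacy 560,172.49; Summit Arts 1,797,220.09.
Cap binds for Granite Recovery ($469,140); balance $4,910,850 reallocated over remaining headcount 394.
Redistributed shares: South Transit 2,393,104.57 → $2,393,100; Winslow Advocacy 598,276.14 → $598,280; Summit Arts 1,919,469.29 → $1,919,470.

Granite Recovery: $469,140 · South Transit: $2,393,100 · Winslow Advocacy: $598,280 · Summit Arts: $1,919,470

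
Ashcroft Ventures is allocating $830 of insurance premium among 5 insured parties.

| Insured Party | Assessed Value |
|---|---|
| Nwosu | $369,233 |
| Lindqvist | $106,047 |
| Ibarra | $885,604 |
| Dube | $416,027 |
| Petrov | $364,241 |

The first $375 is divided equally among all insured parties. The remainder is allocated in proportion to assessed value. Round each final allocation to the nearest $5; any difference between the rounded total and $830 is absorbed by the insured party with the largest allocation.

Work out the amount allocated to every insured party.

Nwosu: $155 | Lindqvist: $100 | Ibarra: $260 | Dube: $165 | Petrov: $150

$375 shared equally gives $75 per insured party.
Remainder $455 by assessed value (total 2,141,152): Nwosu 78.46 → $80; Lindqvist 22.54 → $25; Ibarra 188.19 → $190; Dube 88.41 → $90; Petrov 77.40 → $75.
Rounding difference −$5 on remainder applied to Ibarra.
Totals: Nwosu $75 + $80 = $155; Lindqvist $75 + $25 = $100; Ibarra $75 + $185 = $260; Dube $75 + $90 = $165; Petrov $75 + $75 = $150.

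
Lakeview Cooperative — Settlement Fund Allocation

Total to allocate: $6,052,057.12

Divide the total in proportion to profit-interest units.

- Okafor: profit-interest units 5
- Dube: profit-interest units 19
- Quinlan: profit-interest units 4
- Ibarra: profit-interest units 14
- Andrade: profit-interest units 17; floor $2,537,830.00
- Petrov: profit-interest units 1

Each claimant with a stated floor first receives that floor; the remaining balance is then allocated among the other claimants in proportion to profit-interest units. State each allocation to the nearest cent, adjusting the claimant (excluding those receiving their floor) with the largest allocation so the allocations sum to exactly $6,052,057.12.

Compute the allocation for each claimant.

Guaranteed amounts: Andrade $2,537,830.00. Residual $3,514,227.12.
Residual split over remaining profit-interest units 43: Okafor 408,631.0605 → $408,631.06; Dube 1,552,798.0298 → $1,552,798.03; Quinlan 326,904.8484 → $326,904.85; Ibarra 1,144,166.9693 → $1,144,166.97; Petrov 81,726.2121 → $81,726.21.

Okafor: $408,631.06 | Dube: $1,552,798.03 | Quinlan: $326,904.85 | Ibarra: $1,144,166.97 | Andrade: $2,537,830.00 | Petrov: $81,726.21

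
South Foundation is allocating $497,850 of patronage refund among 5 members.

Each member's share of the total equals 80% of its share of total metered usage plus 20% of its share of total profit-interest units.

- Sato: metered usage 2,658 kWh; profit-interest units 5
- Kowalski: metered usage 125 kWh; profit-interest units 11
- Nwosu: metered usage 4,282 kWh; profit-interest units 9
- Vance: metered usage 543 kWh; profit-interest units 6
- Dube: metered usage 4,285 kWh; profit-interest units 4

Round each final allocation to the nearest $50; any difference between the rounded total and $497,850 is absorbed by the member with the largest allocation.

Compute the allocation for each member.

Sato: $103,250; Kowalski: $35,500; Nwosu: $168,950; Vance: $35,250; Dube: $154,900

Totals — metered usage 11,893, profit-interest units 35.
Combined weights (80% metered usage + 20% profit-interest units): Sato 0.2074; Kowalski 0.0713; Nwosu 0.3395; Vance 0.0708; Dube 0.3111.
Unrounded shares: Sato 103,237.00; Kowalski 35,479.50; Nwosu 169,001.93; Vance 35,253.46; Dube 154,878.11.
After rounding ($50): Sato $103,250; Kowalski $35,500; Nwosu $169,000; Vance $35,250; Dube $154,900. Sum = $497,900.
Difference $497,850 − $497,900 = −$50 applied to largest allocation (Nwosu): Nwosu becomes $168,950.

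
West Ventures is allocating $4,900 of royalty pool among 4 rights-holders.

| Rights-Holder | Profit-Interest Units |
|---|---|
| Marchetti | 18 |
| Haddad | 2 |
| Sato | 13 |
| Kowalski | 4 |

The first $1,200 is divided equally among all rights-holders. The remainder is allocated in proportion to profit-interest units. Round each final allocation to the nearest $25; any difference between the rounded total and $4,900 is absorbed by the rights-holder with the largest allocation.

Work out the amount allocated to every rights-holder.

First tranche $1,200 split equally: $300 each.
Remainder $3,700 by profit-interest units (total 37): Marchetti 1,800.00 → $1,800; Haddad 200.00 → $200; Sato 1,300.00 → $1,300; Kowalski 400.00 → $400.
Totals: Marchetti $300 + $1,800 = $2,100; Haddad $300 + $200 = $500; Sato $300 + $1,300 = $1,600; Kowalski $300 + $400 = $700.

Marchetti: $2,100; Haddad: $500; Sato: $1,600; Kowalski: $700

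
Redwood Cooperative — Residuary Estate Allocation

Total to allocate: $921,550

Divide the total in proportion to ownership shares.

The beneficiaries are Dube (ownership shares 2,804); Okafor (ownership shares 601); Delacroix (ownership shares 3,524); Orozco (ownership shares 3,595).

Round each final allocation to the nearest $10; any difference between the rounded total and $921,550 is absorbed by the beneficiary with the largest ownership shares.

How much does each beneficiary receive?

Dube: $245,540 | Okafor: $52,630 | Delacroix: $308,580 | Orozco: $314,800

Ownership shares total: 2,804 + 601 + 3,524 + 3,595 = 10,524.
Raw shares: Dube 245,536.51; Okafor 52,627.48; Delacroix 308,584.40; Orozco 314,801.62.
At nearest $10: Dube $245,540; Okafor $52,630; Delacroix $308,580; Orozco $314,800. Sum = $921,550.
No rounding difference to absorb.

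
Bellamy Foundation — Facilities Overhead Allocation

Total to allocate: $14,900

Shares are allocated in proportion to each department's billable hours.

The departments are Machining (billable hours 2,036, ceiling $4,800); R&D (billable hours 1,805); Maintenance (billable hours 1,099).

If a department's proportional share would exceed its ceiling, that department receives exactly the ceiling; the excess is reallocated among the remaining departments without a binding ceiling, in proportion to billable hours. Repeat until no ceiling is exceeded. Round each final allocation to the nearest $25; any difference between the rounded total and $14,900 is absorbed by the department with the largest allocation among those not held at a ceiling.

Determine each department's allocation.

Machining: $4,800 · R&D: $6,275 · Maintenance: $3,825

Combined billable hours = 4,940.
Proportional shares (ignoring caps): Machining 6,140.97; R&D 5,444.23; Maintenance 3,314.80.
Cap binds for Machining ($4,800); remaining pool $10,100 reallocated over remaining billable hours 2,904.
Shares after redistribution: R&D 6,277.72 → $6,275; Maintenance 3,822.28 → $3,825.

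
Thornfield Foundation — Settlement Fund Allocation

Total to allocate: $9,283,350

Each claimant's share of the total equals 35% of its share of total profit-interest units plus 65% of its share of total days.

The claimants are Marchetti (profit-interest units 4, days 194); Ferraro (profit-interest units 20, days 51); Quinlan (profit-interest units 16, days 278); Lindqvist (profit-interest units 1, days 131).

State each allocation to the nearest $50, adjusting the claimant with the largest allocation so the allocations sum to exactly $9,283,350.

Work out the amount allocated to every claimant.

Profit-interest units total 41; days total 654.
Blended shares (35% profit-interest units + 65% days): Marchetti 0.2270; Ferraro 0.2214; Quinlan 0.4129; Lindqvist 0.1387.
Raw shares: Marchetti 2,106,947.23; Ferraro 2,055,517.32; Quinlan 3,832,956.52; Lindqvist 1,287,928.92.
After rounding ($50): Marchetti $2,106,950; Ferraro $2,055,500; Quinlan $3,832,950; Lindqvist $1,287,950. Sum = $9,283,350.
Rounded total matches; no reconciliation needed.

Marchetti: $2,106,950 · Ferraro: $2,055,500 · Quinlan: $3,832,950 · Lindqvist: $1,287,950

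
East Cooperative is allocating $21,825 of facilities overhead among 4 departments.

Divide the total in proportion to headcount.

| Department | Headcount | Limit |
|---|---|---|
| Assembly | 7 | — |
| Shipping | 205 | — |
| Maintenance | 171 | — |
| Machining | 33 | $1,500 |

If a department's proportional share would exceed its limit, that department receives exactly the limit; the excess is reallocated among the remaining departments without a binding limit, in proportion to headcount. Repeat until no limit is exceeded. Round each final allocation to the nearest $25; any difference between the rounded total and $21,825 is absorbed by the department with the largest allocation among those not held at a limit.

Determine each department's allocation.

Assembly: $375; Shipping: $10,875; Maintenance: $9,075; Machining: $1,500

Sum of headcount: 416.
Pro-rata shares before constraints: Assembly 367.25; Shipping 10,755.11; Maintenance 8,971.33; Machining 1,731.31.
Held at cap: Machining ($1,500); residual $20,325 reallocated over remaining headcount 383.
Redistributed shares: Assembly 371.48 → $375; Shipping 10,878.92 → $10,875; Maintenance 9,074.61 → $9,075.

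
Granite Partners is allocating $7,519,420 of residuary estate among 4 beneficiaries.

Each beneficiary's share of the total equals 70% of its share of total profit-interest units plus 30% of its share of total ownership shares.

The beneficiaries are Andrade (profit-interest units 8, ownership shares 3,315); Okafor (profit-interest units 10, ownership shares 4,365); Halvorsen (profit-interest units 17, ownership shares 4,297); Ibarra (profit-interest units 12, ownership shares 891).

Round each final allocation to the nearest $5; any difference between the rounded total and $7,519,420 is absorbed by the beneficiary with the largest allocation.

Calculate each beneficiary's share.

Andrade: $1,477,065; Okafor: $1,885,120; Halvorsen: $2,657,140; Ibarra: $1,500,095

Totals — profit-interest units 47, ownership shares 12,868.
Composite weights (70% profit-interest units + 30% ownership shares): Andrade 0.1964; Okafor 0.2507; Halvorsen 0.3534; Ibarra 0.1995.
Raw shares: Andrade 1,477,067.29; Okafor 1,885,120.37; Halvorsen 2,657,139.15; Ibarra 1,500,093.18.
Rounded to nearest $5: Andrade $1,477,065; Okafor $1,885,120; Halvorsen $2,657,140; Ibarra $1,500,095. Sum = $7,519,420.
No rounding difference to absorb.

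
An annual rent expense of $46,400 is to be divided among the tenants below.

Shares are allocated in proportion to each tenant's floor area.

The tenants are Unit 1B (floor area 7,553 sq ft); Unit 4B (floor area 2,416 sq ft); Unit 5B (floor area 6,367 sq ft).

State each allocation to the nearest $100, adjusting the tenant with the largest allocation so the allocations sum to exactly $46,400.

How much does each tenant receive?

Unit 1B: $21,400 | Unit 4B: $6,900 | Unit 5B: $18,100

Floor area total: 16,336.
Raw shares: Unit 1B 7,553/16,336 × $46,400 = 21,453.18; Unit 4B 2,416/16,336 × $46,400 = 6,862.29; Unit 5B 6,367/16,336 × $46,400 = 18,084.52.
Rounded to nearest $100: Unit 1B $21,500; Unit 4B $6,900; Unit 5B $18,100. Sum = $46,500.
Difference $46,400 − $46,500 = −$100 applied to largest allocation (Unit 1B): Unit 1B becomes $21,400.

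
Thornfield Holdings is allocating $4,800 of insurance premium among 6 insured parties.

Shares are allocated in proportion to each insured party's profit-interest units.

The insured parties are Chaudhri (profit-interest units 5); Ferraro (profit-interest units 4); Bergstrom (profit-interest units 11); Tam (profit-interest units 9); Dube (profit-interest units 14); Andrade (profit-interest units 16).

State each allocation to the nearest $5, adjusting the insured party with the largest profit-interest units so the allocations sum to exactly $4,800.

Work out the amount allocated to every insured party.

Sum of profit-interest units: 5 + 4 + 11 + 9 + 14 + 16 = 59.
Unrounded shares: Chaudhri 406.78; Ferraro 325.42; Bergstrom 894.92; Tam 732.20; Dube 1,138.98; Andrade 1,301.69.
Rounded to nearest $5: Chaudhri $405; Ferraro $325; Bergstrom $895; Tam $730; Dube $1,140; Andrade $1,300. Sum = $4,795.
Difference $4,800 − $4,795 = +$5 applied to largest profit-interest units (Andrade): Andrade becomes $1,305.

Chaudhri: $405 | Ferraro: $325 | Bergstrom: $895 | Tam: $730 | Dube: $1,140 | Andrade: $1,305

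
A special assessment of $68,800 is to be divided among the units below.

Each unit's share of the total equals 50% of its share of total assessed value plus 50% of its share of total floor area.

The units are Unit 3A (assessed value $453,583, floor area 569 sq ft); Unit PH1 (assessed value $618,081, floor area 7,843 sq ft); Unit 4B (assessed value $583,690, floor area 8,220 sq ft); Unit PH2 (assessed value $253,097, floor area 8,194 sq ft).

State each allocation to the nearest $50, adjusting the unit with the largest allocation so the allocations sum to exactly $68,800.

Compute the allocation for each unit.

Assessed value total 1,908,451; floor area total 24,826.
Composite weights (50% assessed value + 50% floor area): Unit 3A 0.1303; Unit PH1 0.3199; Unit 4B 0.3185; Unit PH2 0.2313.
Pro-rata amounts: Unit 3A 8,964.31; Unit PH1 22,008.57; Unit 4B 21,911.06; Unit PH2 15,916.06.
After rounding ($50): Unit 3A $8,950; Unit PH1 $22,000; Unit 4B $21,900; Unit PH2 $15,900. Sum = $68,750.
Difference $68,800 − $68,750 = +$50 applied to largest allocation (Unit PH1): Unit PH1 becomes $22,050.

Unit 3A: $8,950 · Unit PH1: $22,050 · Unit 4B: $21,900 · Unit PH2: $15,900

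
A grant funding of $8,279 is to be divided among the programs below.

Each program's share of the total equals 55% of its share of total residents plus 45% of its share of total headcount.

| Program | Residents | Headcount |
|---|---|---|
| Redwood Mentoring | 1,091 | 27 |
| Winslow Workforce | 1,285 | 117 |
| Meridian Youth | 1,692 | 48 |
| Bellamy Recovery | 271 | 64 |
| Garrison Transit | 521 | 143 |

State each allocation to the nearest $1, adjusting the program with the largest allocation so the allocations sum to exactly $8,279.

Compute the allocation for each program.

Residents total 4,860; headcount total 399.
Blended shares (55% residents + 45% headcount): Redwood Mentoring 0.1539; Winslow Workforce 0.2774; Meridian Youth 0.2456; Bellamy Recovery 0.1028; Garrison Transit 0.2202.
Pro-rata amounts: Redwood Mentoring 1,274.29; Winslow Workforce 2,296.40; Meridian Youth 2,033.46; Bellamy Recovery 851.49; Garrison Transit 1,823.36.
After rounding ($1): Redwood Mentoring $1,274; Winslow Workforce $2,296; Meridian Youth $2,033; Bellamy Recovery $851; Garrison Transit $1,823. Sum = $8,277.
Difference $8,279 − $8,277 = +$2 applied to largest allocation (Winslow Workforce): Winslow Workforce becomes $2,298.

Redwood Mentoring: $1,274 · Winslow Workforce: $2,298 · Meridian Youth: $2,033 · Bellamy Recovery: $851 · Garrison Transit: $1,823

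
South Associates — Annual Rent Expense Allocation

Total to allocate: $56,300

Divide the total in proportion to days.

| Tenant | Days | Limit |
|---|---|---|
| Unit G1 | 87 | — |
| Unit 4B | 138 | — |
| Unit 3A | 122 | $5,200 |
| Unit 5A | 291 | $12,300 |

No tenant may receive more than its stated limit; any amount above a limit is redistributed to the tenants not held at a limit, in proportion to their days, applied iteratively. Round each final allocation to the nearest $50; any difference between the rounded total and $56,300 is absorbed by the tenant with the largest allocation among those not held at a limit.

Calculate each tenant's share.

Unit G1: $15,000 | Unit 4B: $23,800 | Unit 3A: $5,200 | Unit 5A: $12,300

Total days = 638.
Proportional shares (ignoring caps): Unit G1 7,677.27; Unit 4B 12,177.74; Unit 3A 10,765.83; Unit 5A 25,679.15.
Cap binds for Unit 3A ($5,200), Unit 5A ($12,300); balance $38,800 reallocated over remaining days 225.
Redistributed shares: Unit G1 15,002.67 → $15,000; Unit 4B 23,797.33 → $23,800.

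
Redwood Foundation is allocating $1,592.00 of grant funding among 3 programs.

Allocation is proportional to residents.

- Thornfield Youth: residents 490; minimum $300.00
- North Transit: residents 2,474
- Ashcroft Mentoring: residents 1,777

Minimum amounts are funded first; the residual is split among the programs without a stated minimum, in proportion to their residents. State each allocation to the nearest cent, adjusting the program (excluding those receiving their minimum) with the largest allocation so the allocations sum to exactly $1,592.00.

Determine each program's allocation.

Thornfield Youth: $300.00 · North Transit: $751.92 · Ashcroft Mentoring: $540.08

Minimums first: Thornfield Youth $300.00. Residual $1,292.00.
Residual split over remaining residents 4,251: North Transit 751.9191 → $751.92; Ashcroft Mentoring 540.0809 → $540.08.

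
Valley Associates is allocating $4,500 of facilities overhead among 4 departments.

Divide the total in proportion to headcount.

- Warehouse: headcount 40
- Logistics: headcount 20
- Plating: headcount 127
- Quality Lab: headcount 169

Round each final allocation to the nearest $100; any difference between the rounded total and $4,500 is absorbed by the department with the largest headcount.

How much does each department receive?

Warehouse: $500; Logistics: $300; Plating: $1,600; Quality Lab: $2,100

Total headcount = 40 + 20 + 127 + 169 = 356.
Proportional shares: Warehouse 505.62; Logistics 252.81; Plating 1,605.34; Quality Lab 2,136.24.
Rounded to nearest $100: Warehouse $500; Logistics $300; Plating $1,600; Quality Lab $2,100. Sum = $4,500.
Rounded total matches; no reconciliation needed.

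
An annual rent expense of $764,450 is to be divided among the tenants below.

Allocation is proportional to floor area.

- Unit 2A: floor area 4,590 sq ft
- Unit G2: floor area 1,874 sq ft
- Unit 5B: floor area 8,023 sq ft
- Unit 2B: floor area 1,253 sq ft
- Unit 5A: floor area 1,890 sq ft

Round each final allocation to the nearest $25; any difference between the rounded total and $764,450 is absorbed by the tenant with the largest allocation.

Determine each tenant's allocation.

Unit 2A: $199,025; Unit G2: $81,250; Unit 5B: $347,900; Unit 2B: $54,325; Unit 5A: $81,950

Combined floor area = 17,630.
Raw shares: Unit 2A 4,590/17,630 × $764,450 = 199,025.84; Unit G2 1,874/17,630 × $764,450 = 81,258.04; Unit 5B 8,023/17,630 × $764,450 = 347,883.29; Unit 2B 1,253/17,630 × $764,450 = 54,331.02; Unit 5A 1,890/17,630 × $764,450 = 81,951.82.
Rounded to nearest $25: Unit 2A $199,025; Unit G2 $81,250; Unit 5B $347,875; Unit 2B $54,325; Unit 5A $81,950. Sum = $764,425.
Difference $764,450 − $764,425 = +$25 applied to largest allocation (Unit 5B): Unit 5B becomes $347,900.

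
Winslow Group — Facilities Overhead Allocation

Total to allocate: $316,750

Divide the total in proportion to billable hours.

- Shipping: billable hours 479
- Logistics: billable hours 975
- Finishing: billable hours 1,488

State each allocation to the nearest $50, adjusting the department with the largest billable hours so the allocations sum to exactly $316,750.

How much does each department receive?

Shipping: $51,550 | Logistics: $104,950 | Finishing: $160,250

Sum of billable hours: 2,942.
Unrounded shares: Shipping 479/2,942 × $316,750 = 51,571.46; Logistics 975/2,942 × $316,750 = 104,973.23; Finishing 1,488/2,942 × $316,750 = 160,205.30.
After rounding ($50): Shipping $51,550; Logistics $104,950; Finishing $160,200. Sum = $316,700.
Difference $316,750 − $316,700 = +$50 applied to largest billable hours (Finishing): Finishing becomes $160,250.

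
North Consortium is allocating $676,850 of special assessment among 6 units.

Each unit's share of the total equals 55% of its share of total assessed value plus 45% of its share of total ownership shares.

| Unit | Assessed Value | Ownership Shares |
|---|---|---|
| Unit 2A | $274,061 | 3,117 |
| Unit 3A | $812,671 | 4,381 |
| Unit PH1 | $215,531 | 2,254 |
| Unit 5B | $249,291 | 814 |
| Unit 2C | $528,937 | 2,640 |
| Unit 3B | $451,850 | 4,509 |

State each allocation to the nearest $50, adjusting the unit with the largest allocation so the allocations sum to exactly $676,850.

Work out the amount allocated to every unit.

Assessed value total 2,532,341; ownership shares total 17,715.
Combined weights (55% assessed value + 45% ownership shares): Unit 2A 0.1387; Unit 3A 0.2878; Unit PH1 0.1041; Unit 5B 0.0748; Unit 2C 0.1819; Unit 3B 0.2127.
Unrounded shares: Unit 2A 93,880.49; Unit 3A 194,791.56; Unit PH1 70,438.30; Unit 5B 50,642.59; Unit 2C 123,147.32; Unit 3B 143,949.74.
At nearest $50: Unit 2A $93,900; Unit 3A $194,800; Unit PH1 $70,450; Unit 5B $50,650; Unit 2C $123,150; Unit 3B $143,950. Sum = $676,900.
Difference $676,850 − $676,900 = −$50 applied to largest allocation (Unit 3A): Unit 3A becomes $194,750.

Unit 2A: $93,900; Unit 3A: $194,750; Unit PH1: $70,450; Unit 5B: $50,650; Unit 2C: $123,150; Unit 3B: $143,950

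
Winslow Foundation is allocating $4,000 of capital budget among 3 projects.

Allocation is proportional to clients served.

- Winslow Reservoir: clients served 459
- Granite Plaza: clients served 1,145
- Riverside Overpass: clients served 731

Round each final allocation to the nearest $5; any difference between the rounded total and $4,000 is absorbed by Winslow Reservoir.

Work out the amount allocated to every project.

Winslow Reservoir: $790; Granite Plaza: $1,960; Riverside Overpass: $1,250

Combined clients served = 2,335.
Unrounded shares: Winslow Reservoir 459/2,335 × $4,000 = 786.30; Granite Plaza 1,145/2,335 × $4,000 = 1,961.46; Riverside Overpass 731/2,335 × $4,000 = 1,252.25.
After rounding ($5): Winslow Reservoir $785; Granite Plaza $1,960; Riverside Overpass $1,250. Sum = $3,995.
Difference $4,000 − $3,995 = +$5 applied to Winslow Reservoir: Winslow Reservoir becomes $790.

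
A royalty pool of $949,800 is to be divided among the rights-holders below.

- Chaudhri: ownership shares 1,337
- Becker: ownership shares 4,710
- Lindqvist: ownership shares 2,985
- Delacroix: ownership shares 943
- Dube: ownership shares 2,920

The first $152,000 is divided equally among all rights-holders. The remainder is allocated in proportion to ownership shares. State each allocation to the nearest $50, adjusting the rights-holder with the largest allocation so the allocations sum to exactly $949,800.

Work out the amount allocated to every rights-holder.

Equal tier: $152,000 ÷ 5 = $30,400 apiece.
Remainder $797,800 by ownership shares (total 12,895): Chaudhri 82,718.77 → $82,700; Becker 291,402.71 → $291,400; Lindqvist 184,678.79 → $184,700; Delacroix 58,342.41 → $58,350; Dube 180,657.31 → $180,650.
Totals: Chaudhri $30,400 + $82,700 = $113,100; Becker $30,400 + $291,400 = $321,800; Lindqvist $30,400 + $184,700 = $215,100; Delacroix $30,400 + $58,350 = $88,750; Dube $30,400 + $180,650 = $211,050.

Chaudhri: $113,100 | Becker: $321,800 | Lindqvist: $215,100 | Delacroix: $88,750 | Dube: $211,050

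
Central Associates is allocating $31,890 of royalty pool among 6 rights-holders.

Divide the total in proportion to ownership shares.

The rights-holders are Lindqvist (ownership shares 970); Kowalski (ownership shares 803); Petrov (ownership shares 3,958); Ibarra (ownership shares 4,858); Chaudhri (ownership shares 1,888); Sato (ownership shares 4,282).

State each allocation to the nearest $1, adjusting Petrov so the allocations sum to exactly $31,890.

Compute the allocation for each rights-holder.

Lindqvist: $1,846 · Kowalski: $1,528 · Petrov: $7,531 · Ibarra: $9,244 · Chaudhri: $3,593 · Sato: $8,148

Combined ownership shares = 16,759.
Pro-rata amounts: Lindqvist 970/16,759 × $31,890 = 1,845.77; Kowalski 803/16,759 × $31,890 = 1,528.00; Petrov 3,958/16,759 × $31,890 = 7,531.51; Ibarra 4,858/16,759 × $31,890 = 9,244.08; Chaudhri 1,888/16,759 × $31,890 = 3,592.60; Sato 4,282/16,759 × $31,890 = 8,148.04.
At nearest $1: Lindqvist $1,846; Kowalski $1,528; Petrov $7,532; Ibarra $9,244; Chaudhri $3,593; Sato $8,148. Sum = $31,891.
Difference $31,890 − $31,891 = −$1 applied to Petrov: Petrov becomes $7,531.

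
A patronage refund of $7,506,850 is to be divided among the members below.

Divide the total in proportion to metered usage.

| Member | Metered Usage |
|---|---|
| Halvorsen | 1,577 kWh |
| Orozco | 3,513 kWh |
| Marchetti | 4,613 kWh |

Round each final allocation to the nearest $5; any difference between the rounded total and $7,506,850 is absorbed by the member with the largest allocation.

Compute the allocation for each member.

Total metered usage = 9,703.
Raw shares: Halvorsen 1,577/9,703 × $7,506,850 = 1,220,066.21; Orozco 3,513/9,703 × $7,506,850 = 2,717,877.36; Marchetti 4,613/9,703 × $7,506,850 = 3,568,906.43.
After rounding ($5): Halvorsen $1,220,065; Orozco $2,717,875; Marchetti $3,568,905. Sum = $7,506,845.
Difference $7,506,850 − $7,506,845 = +$5 applied to largest allocation (Marchetti): Marchetti becomes $3,568,910.

Halvorsen: $1,220,065 | Orozco: $2,717,875 | Marchetti: $3,568,910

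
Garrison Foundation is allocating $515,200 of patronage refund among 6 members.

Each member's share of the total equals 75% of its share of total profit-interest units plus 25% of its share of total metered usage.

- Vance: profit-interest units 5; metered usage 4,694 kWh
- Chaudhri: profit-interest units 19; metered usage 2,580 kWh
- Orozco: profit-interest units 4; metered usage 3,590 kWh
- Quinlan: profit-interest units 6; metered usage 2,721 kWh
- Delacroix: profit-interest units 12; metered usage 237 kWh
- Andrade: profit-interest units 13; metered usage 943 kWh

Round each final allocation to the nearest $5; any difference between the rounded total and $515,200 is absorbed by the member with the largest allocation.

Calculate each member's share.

Vance: $73,695 | Chaudhri: $146,940 | Orozco: $57,515 | Quinlan: $63,030 | Delacroix: $80,655 | Andrade: $93,365

Profit-interest units total 59; metered usage total 14,765.
Blended shares (75% profit-interest units + 25% metered usage): Vance 0.1430; Chaudhri 0.2852; Orozco 0.1116; Quinlan 0.1223; Delacroix 0.1566; Andrade 0.1812.
Proportional shares: Vance 73,693.08; Chaudhri 146,940.10; Orozco 57,513.37; Quinlan 63,031.10; Delacroix 80,657.26; Andrade 93,365.09.
After rounding ($5): Vance $73,695; Chaudhri $146,940; Orozco $57,515; Quinlan $63,030; Delacroix $80,655; Andrade $93,365. Sum = $515,200.
Rounded total matches; no reconciliation needed.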